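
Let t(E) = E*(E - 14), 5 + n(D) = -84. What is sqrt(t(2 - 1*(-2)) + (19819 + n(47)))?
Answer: sqrt(19690) ≈ 140.32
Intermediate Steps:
n(D) = -89 (n(D) = -5 - 84 = -89)
t(E) = E*(-14 + E)
sqrt(t(2 - 1*(-2)) + (19819 + n(47))) = sqrt((2 - 1*(-2))*(-14 + (2 - 1*(-2))) + (19819 - 89)) = sqrt((2 + 2)*(-14 + (2 + 2)) + 19730) = sqrt(4*(-14 + 4) + 19730) = sqrt(4*(-10) + 19730) = sqrt(-40 + 19730) = sqrt(19690)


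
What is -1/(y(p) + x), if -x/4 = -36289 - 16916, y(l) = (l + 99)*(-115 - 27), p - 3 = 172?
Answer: -1/173912 ≈ -5.7500e-6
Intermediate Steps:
p = 175 (p = 3 + 172 = 175)
y(l) = -14058 - 142*l (y(l) = (99 + l)*(-142) = -14058 - 142*l)
x = 212820 (x = -4*(-36289 - 16916) = -4*(-53205) = 212820)
-1/(y(p) + x) = -1/((-14058 - 142*175) + 212820) = -1/((-14058 - 24850) + 212820) = -1/(-38908 + 212820) = -1/173912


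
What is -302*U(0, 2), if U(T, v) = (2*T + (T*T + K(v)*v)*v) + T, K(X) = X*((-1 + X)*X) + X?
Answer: -7248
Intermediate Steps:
K(X) = X + X**2*(-1 + X) (K(X) = X*(X*(-1 + X)) + X = X**2*(-1 + X) + X = X + X**2*(-1 + X))
U(T, v) = 3*T + v*(T**2 + v**2*(1 + v**2 - v)) (U(T, v) = (2*T + (T*T + (v*(1 + v**2 - v))*v)*v) + T = (2*T + (T**2 + v**2*(1 + v**2 - v))*v) + T = (2*T + v*(T**2 + v**2*(1 + v**2 - v))) + T = 3*T + v*(T**2 + v**2*(1 + v**2 - v)))
-302*U(0, 2) = -302*(3*0 + 2*0**2 + 2**3*(1 + 2**2 - 1*2)) = -302*(0 + 2*0 + 8*(1 + 4 - 2)) = -302*(0 + 0 + 8*3) = -302*(0 + 0 + 24) = -302*24 = -7248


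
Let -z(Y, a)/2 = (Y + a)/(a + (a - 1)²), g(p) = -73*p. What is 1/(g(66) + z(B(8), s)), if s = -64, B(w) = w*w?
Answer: -1/4818 ≈ -0.00020756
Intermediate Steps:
B(w) = w²
z(Y, a) = -2*(Y + a)/(a + (-1 + a)²) (z(Y, a) = -2*(Y + a)/(a + (a - 1)²) = -2*(Y + a)/(a + (-1 + a)²))
1/(g(66) + z(B(8), s)) = 1/(-73*66 + 2*(-1*8² - 1*(-64))/(-64 + (-1 - 64)²)) = 1/(-4818 + 2*(-1*64 + 64)/(-64 + (-65)²)) = 1/(-4818 + 2*(-64 + 64)/(-64 + 4225)) = 1/(-4818 + 2*0/4161) = 1/(-4818 + 2*(1/4161)*0) = 1/(-4818 + 0) = 1/(-4818) = -1/4818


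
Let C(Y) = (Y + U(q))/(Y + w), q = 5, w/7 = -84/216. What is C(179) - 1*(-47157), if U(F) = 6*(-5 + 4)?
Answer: 149632275/3173 ≈ 47158.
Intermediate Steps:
w = -49/18 (w = 7*(-84/216) = 7*(-84*1/216) = 7*(-7/18) = -49/18 ≈ -2.7222)
U(F) = -6 (U(F) = 6*(-1) = -6)
C(Y) = (-6 + Y)/(-49/18 + Y) (C(Y) = (Y - 6)/(Y - 49/18) = (-6 + Y)/(-49/18 + Y))
C(179) - 1*(-47157) = 18*(-6 + 179)/(-49 + 18*179) - 1*(-47157) = 18*173/(-49 + 3222) + 47157 = 18*173/3173 + 47157 = 18*(1/3173)*173 + 47157 = 3114/3173 + 47157 = 149632275/3173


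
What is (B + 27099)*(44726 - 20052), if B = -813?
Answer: 648580764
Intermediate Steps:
(B + 27099)*(44726 - 20052) = (-813 + 27099)*(44726 - 20052) = 26286*24674 = 648580764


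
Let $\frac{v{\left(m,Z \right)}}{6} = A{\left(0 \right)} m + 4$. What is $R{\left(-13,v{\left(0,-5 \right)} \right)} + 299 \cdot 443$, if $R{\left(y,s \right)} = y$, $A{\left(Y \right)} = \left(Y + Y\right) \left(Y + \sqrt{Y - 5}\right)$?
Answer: $132444$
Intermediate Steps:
$A{\left(Y \right)} = 2 Y \left(Y + \sqrt{-5 + Y}\right)$
$v{\left(m,Z \right)} = 24$ ($v{\left(m,Z \right)} = 6 \left(2 \cdot 0 \left(0 + \sqrt{-5 + 0}\right) m + 4\right) = 6 \left(2 \cdot 0 \left(0 + \sqrt{-5}\right) m + 4\right) = 6 \left(2 \cdot 0 \left(0 + i \sqrt{5}\right) m + 4\right) = 6 \left(2 \cdot 0 i \sqrt{5} m + 4\right) = 6 \left(0 m + 4\right) = 6 \left(0 + 4\right) = 6 \cdot 4 = 24$)
$R{\left(-13,v{\left(0,-5 \right)} \right)} + 299 \cdot 443 = -13 + 299 \cdot 443 = -13 + 132457 = 132444$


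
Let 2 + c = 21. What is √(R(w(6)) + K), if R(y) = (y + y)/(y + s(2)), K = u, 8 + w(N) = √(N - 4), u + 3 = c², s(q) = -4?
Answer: 2*√(1078 - 90*√2)/√(12 - √2) ≈ 18.954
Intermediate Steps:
c = 19 (c = -2 + 21 = 19)
u = 358 (u = -3 + 19² = -3 + 361 = 358)
w(N) = -8 + √(-4 + N) (w(N) = -8 + √(N - 4) = -8 + √(-4 + N))
K = 358
R(y) = 2*y/(-4 + y) (R(y) = (y + y)/(y - 4) = (2*y)/(-4 + y) = 2*y/(-4 + y))
√(R(w(6)) + K) = √(2*(-8 + √(-4 + 6))/(-4 + (-8 + √(-4 + 6))) + 358) = √(2*(-8 + √2)/(-4 + (-8 + √2)) + 358) = √(2*(-8 + √2)/(-12 + √2) + 358) = √(358 + 2*(-8 + √2)/(-12 + √2))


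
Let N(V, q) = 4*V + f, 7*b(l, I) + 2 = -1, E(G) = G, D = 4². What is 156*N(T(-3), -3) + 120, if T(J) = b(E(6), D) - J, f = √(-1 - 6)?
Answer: 12072/7 + 156*I*√7 ≈ 1724.6 + 412.74*I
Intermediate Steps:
D = 16
b(l, I) = -3/7 (b(l, I) = -2/7 + (⅐)*(-1) = -2/7 - ⅐ = -3/7)
f = I*√7 (f = √(-7) = I*√7 ≈ 2.6458*I)
T(J) = -3/7 - J
N(V, q) = 4*V + I*√7
156*N(T(-3), -3) + 120 = 156*(4*(-3/7 - 1*(-3)) + I*√7) + 120 = 156*(4*(-3/7 + 3) + I*√7) + 120 = 156*(4*(18/7) + I*√7) + 120 = 156*(72/7 + I*√7) + 120 = (11232/7 + 156*I*√7) + 120 = 12072/7 + 156*I*√7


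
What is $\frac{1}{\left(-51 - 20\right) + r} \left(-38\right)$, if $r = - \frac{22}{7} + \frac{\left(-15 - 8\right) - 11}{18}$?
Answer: $\frac{1197}{2395} \approx 0.49979$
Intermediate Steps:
$r = - \frac{317}{63}$ ($r = \left(-22\right) \frac{1}{7} + \left(-23 - 11\right) \frac{1}{18} = - \frac{22}{7} - \frac{17}{9} = - \frac{317}{63} \approx -5.0317$)
$\frac{1}{\left(-51 - 20\right) + r} \left(-38\right) = \frac{1}{\left(-51 - 20\right) - \frac{317}{63}} \left(-38\right) = \frac{1}{-71 - \frac{317}{63}} \left(-38\right) = \frac{1}{- \frac{4790}{63}} \left(-38\right) = \left(- \frac{63}{4790}\right) \left(-38\right) = \frac{1197}{2395}$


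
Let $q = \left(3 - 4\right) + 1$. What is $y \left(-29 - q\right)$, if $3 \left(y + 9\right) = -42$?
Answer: $667$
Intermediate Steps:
$q = 0$ ($q = -1 + 1 = 0$)
$y = -23$ ($y = -9 + \frac{1}{3} \left(-42\right) = -9 - 14 = -23$)
$y \left(-29 - q\right) = - 23 \left(-29 - 0\right) = - 23 \left(-29 + 0\right) = \left(-23\right) \left(-29\right) = 667$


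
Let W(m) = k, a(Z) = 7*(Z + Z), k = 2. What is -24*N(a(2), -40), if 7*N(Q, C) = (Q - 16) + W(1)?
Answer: -48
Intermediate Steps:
a(Z) = 14*Z (a(Z) = 7*(2*Z) = 14*Z)
W(m) = 2
N(Q, C) = -2 + Q/7 (N(Q, C) = ((Q - 16) + 2)/7 = ((-16 + Q) + 2)/7 = (-14 + Q)/7 = -2 + Q/7)
-24*N(a(2), -40) = -24*(-2 + (14*2)/7) = -24*(-2 + (1/7)*28) = -24*(-2 + 4) = -24*2 = -48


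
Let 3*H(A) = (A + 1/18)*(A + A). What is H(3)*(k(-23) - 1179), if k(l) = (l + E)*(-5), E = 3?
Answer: -59345/9 ≈ -6593.9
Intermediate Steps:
k(l) = -15 - 5*l (k(l) = (l + 3)*(-5) = (3 + l)*(-5) = -15 - 5*l)
H(A) = 2*A*(1/18 + A)/3 (H(A) = ((A + 1/18)*(A + A))/3 = ((A + 1/18)*(2*A))/3 = ((1/18 + A)*(2*A))/3 = (2*A*(1/18 + A))/3 = 2*A*(1/18 + A)/3)
H(3)*(k(-23) - 1179) = ((1/27)*3*(1 + 18*3))*((-15 - 5*(-23)) - 1179) = ((1/27)*3*(1 + 54))*((-15 + 115) - 1179) = ((1/27)*3*55)*(100 - 1179) = (55/9)*(-1079) = -59345/9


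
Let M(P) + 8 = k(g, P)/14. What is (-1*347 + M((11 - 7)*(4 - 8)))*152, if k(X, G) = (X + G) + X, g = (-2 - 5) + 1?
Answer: -54264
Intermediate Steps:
g = -6 (g = -7 + 1 = -6)
k(X, G) = G + 2*X (k(X, G) = (G + X) + X = G + 2*X)
M(P) = -62/7 + P/14 (M(P) = -8 + (P + 2*(-6))/14 = -8 + (P - 12)*(1/14) = -8 + (-12 + P)*(1/14) = -8 + (-6/7 + P/14) = -62/7 + P/14)
(-1*347 + M((11 - 7)*(4 - 8)))*152 = (-1*347 + (-62/7 + ((11 - 7)*(4 - 8))/14))*152 = (-347 + (-62/7 + (4*(-4))/14))*152 = (-347 + (-62/7 + (1/14)*(-16)))*152 = (-347 + (-62/7 - 8/7))*152 = (-347 - 10)*152 = -357*152 = -54264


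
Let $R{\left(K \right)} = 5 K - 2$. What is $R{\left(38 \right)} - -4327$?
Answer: $4515$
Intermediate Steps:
$R{\left(K \right)} = -2 + 5 K$
$R{\left(38 \right)} - -4327 = \left(-2 + 5 \cdot 38\right) - -4327 = \left(-2 + 190\right) + 4327 = 188 + 4327 = 4515$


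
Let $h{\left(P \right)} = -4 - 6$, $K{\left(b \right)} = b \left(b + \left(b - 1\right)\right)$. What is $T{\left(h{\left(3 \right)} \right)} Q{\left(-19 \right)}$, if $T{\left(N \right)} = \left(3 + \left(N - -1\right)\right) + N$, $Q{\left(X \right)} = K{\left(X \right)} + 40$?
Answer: $-12496$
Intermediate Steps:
$K{\left(b \right)} = b \left(-1 + 2 b\right)$ ($K{\left(b \right)} = b \left(b + \left(-1 + b\right)\right) = b \left(-1 + 2 b\right)$)
$Q{\left(X \right)} = 40 + X \left(-1 + 2 X\right)$ ($Q{\left(X \right)} = X \left(-1 + 2 X\right) + 40 = 40 + X \left(-1 + 2 X\right)$)
$h{\left(P \right)} = -10$ ($h{\left(P \right)} = -4 - 6 = -10$)
$T{\left(N \right)} = 4 + 2 N$ ($T{\left(N \right)} = \left(3 + \left(N + 1\right)\right) + N = \left(3 + \left(1 + N\right)\right) + N = \left(4 + N\right) + N = 4 + 2 N$)
$T{\left(h{\left(3 \right)} \right)} Q{\left(-19 \right)} = \left(4 + 2 \left(-10\right)\right) \left(40 - 19 \left(-1 + 2 \left(-19\right)\right)\right) = \left(4 - 20\right) \left(40 - 19 \left(-1 - 38\right)\right) = - 16 \left(40 - -741\right) = - 16 \left(40 + 741\right) = \left(-16\right) 781 = -12496$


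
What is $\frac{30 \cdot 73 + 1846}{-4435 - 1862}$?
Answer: $- \frac{4036}{6297} \approx -0.64094$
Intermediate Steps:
$\frac{30 \cdot 73 + 1846}{-4435 - 1862} = \frac{2190 + 1846}{-6297} = 4036 \left(- \frac{1}{6297}\right) = - \frac{4036}{6297}$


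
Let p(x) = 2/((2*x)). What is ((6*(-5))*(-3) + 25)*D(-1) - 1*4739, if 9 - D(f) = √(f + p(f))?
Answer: -3704 - 115*I*√2 ≈ -3704.0 - 162.63*I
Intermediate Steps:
p(x) = 1/x (p(x) = 2*(1/(2*x)) = 1/x)
D(f) = 9 - √(f + 1/f)
((6*(-5))*(-3) + 25)*D(-1) - 1*4739 = ((6*(-5))*(-3) + 25)*(9 - √(-1 + 1/(-1))) - 1*4739 = (-30*(-3) + 25)*(9 - √(-1 - 1)) - 4739 = (90 + 25)*(9 - √(-2)) - 4739 = 115*(9 - I*√2) - 4739 = (1035 - 115*I*√2) - 4739 = -3704 - 115*I*√2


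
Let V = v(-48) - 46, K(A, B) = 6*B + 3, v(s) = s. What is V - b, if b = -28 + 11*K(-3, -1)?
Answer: -33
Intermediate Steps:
K(A, B) = 3 + 6*B
b = -61 (b = -28 + 11*(3 + 6*(-1)) = -28 + 11*(3 - 6) = -28 + 11*(-3) = -28 - 33 = -61)
V = -94 (V = -48 - 46 = -94)
V - b = -94 - 1*(-61) = -94 + 61 = -33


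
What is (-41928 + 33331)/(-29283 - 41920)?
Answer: 8597/71203 ≈ 0.12074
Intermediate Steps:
(-41928 + 33331)/(-29283 - 41920) = -8597/(-71203) = -8597*(-1/71203) = 8597/71203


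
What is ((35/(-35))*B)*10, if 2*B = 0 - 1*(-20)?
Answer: -100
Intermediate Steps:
B = 10 (B = (0 - 1*(-20))/2 = (0 + 20)/2 = (½)*20 = 10)
((35/(-35))*B)*10 = ((35/(-35))*10)*10 = ((35*(-1/35))*10)*10 = -1*10*10 = -10*10 = -100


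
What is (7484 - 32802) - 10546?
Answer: -35864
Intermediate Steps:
(7484 - 32802) - 10546 = -25318 - 10546 = -35864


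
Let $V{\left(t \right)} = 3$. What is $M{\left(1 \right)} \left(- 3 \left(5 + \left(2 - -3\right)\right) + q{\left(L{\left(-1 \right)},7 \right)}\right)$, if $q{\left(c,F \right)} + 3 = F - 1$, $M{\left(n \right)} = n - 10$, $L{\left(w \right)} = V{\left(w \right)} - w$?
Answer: $243$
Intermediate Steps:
$L{\left(w \right)} = 3 - w$
$M{\left(n \right)} = -10 + n$
$q{\left(c,F \right)} = -4 + F$ ($q{\left(c,F \right)} = -3 + \left(F - 1\right) = -3 + \left(-1 + F\right) = -4 + F$)
$M{\left(1 \right)} \left(- 3 \left(5 + \left(2 - -3\right)\right) + q{\left(L{\left(-1 \right)},7 \right)}\right) = \left(-10 + 1\right) \left(- 3 \left(5 + \left(2 - -3\right)\right) + \left(-4 + 7\right)\right) = - 9 \left(- 3 \left(5 + \left(2 + 3\right)\right) + 3\right) = - 9 \left(- 3 \left(5 + 5\right) + 3\right) = - 9 \left(\left(-3\right) 10 + 3\right) = - 9 \left(-30 + 3\right) = \left(-9\right) \left(-27\right) = 243$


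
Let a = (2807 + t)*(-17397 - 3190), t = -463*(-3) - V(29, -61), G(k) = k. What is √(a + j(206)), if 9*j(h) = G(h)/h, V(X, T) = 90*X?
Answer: I*√293858837/3 ≈ 5714.1*I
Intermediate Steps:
t = -1221 (t = -463*(-3) - 90*29 = 1389 - 1*2610 = 1389 - 2610 = -1221)
j(h) = ⅑ (j(h) = (h/h)/9 = (⅑)*1 = ⅑)
a = -32650982 (a = (2807 - 1221)*(-17397 - 3190) = 1586*(-20587) = -32650982)
√(a + j(206)) = √(-32650982 + ⅑) = √(-293858837/9) = I*√293858837/3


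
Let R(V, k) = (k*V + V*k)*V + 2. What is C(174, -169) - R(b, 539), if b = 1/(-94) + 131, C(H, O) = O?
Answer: -81718528769/4418 ≈ -1.8497e+7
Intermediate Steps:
b = 12313/94 (b = -1/94 + 131 = 12313/94 ≈ 130.99)
R(V, k) = 2 + 2*k*V² (R(V, k) = (V*k + V*k)*V + 2 = (2*V*k)*V + 2 = 2*k*V² + 2 = 2 + 2*k*V²)
C(174, -169) - R(b, 539) = -169 - (2 + 2*539*(12313/94)²) = -169 - (2 + 2*539*(151609969/8836)) = -169 - (2 + 81717773291/4418) = -169 - 1*81717782127/4418 = -169 - 81717782127/4418 = -81718528769/4418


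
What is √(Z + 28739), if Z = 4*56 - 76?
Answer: √28887 ≈ 169.96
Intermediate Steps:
Z = 148 (Z = 224 - 76 = 148)
√(Z + 28739) = √(148 + 28739) = √28887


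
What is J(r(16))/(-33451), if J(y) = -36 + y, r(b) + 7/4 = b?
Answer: 87/133804 ≈ 0.00065020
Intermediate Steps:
r(b) = -7/4 + b
J(r(16))/(-33451) = (-36 + (-7/4 + 16))/(-33451) = (-36 + 57/4)*(-1/33451) = -87/4*(-1/33451) = 87/133804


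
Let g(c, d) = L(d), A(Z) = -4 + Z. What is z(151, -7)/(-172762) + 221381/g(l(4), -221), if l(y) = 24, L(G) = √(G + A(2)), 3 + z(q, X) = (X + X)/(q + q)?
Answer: 230/13043531 - 221381*I*√223/223 ≈ 1.7633e-5 - 14825.0*I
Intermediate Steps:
z(q, X) = -3 + X/q (z(q, X) = -3 + (X + X)/(q + q) = -3 + (2*X)/((2*q)) = -3 + (2*X)*(1/(2*q)) = -3 + X/q)
L(G) = √(-2 + G) (L(G) = √(G + (-4 + 2)) = √(G - 2) = √(-2 + G))
g(c, d) = √(-2 + d)
z(151, -7)/(-172762) + 221381/g(l(4), -221) = (-3 - 7/151)/(-172762) + 221381/(√(-2 - 221)) = (-3 - 7*1/151)*(-1/172762) + 221381/(√(-223)) = (-3 - 7/151)*(-1/172762) + 221381/((I*√223)) = -460/151*(-1/172762) + 221381*(-I*√223/223) = 230/13043531 - 221381*I*√223/223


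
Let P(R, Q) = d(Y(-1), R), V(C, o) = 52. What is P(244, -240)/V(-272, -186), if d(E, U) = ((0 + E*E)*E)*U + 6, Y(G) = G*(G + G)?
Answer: 979/26 ≈ 37.654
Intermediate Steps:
Y(G) = 2*G**2 (Y(G) = G*(2*G) = 2*G**2)
d(E, U) = 6 + U*E**3 (d(E, U) = ((0 + E**2)*E)*U + 6 = (E**2*E)*U + 6 = E**3*U + 6 = U*E**3 + 6 = 6 + U*E**3)
P(R, Q) = 6 + 8*R (P(R, Q) = 6 + R*(2*(-1)**2)**3 = 6 + R*(2*1)**3 = 6 + R*2**3 = 6 + R*8 = 6 + 8*R)
P(244, -240)/V(-272, -186) = (6 + 8*244)/52 = (6 + 1952)*(1/52) = 1958*(1/52) = 979/26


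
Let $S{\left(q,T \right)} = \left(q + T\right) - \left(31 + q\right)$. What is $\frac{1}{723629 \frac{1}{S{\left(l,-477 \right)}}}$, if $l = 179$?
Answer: $- \frac{508}{723629} \approx -0.00070202$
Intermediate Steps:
$S{\left(q,T \right)} = -31 + T$ ($S{\left(q,T \right)} = \left(T + q\right) - \left(31 + q\right) = -31 + T$)
$\frac{1}{723629 \frac{1}{S{\left(l,-477 \right)}}} = \frac{1}{723629 \frac{1}{-31 - 477}} = \frac{1}{723629 \frac{1}{-508}} = \frac{1}{723629 \left(- \frac{1}{508}\right)} = \frac{1}{- \frac{723629}{508}} = - \frac{508}{723629}$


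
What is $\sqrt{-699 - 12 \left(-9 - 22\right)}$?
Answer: $i \sqrt{327} \approx 18.083 i$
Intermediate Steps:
$\sqrt{-699 - 12 \left(-9 - 22\right)} = \sqrt{-699 - -372} = \sqrt{-699 + 372} = \sqrt{-327} = i \sqrt{327}$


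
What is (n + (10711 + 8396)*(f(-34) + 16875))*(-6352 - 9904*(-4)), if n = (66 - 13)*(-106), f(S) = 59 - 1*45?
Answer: 10734043486320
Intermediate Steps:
f(S) = 14 (f(S) = 59 - 45 = 14)
n = -5618 (n = 53*(-106) = -5618)
(n + (10711 + 8396)*(f(-34) + 16875))*(-6352 - 9904*(-4)) = (-5618 + (10711 + 8396)*(14 + 16875))*(-6352 - 9904*(-4)) = (-5618 + 19107*16889)*(-6352 + 39616) = (-5618 + 322698123)*33264 = 322692505*33264 = 10734043486320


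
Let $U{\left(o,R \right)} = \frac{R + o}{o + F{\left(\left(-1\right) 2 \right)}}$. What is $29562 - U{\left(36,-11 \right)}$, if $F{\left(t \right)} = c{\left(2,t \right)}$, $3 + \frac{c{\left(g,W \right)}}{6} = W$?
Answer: $\frac{177347}{6} \approx 29558.0$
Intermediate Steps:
$c{\left(g,W \right)} = -18 + 6 W$
$F{\left(t \right)} = -18 + 6 t$
$U{\left(o,R \right)} = \frac{R + o}{-30 + o}$ ($U{\left(o,R \right)} = \frac{R + o}{o - \left(18 - 6 \left(\left(-1\right) 2\right)\right)} = \frac{R + o}{o + \left(-18 + 6 \left(-2\right)\right)} = \frac{R + o}{o - 30} = \frac{R + o}{-30 + o}$)
$29562 - U{\left(36,-11 \right)} = 29562 - \frac{-11 + 36}{-30 + 36} = 29562 - \frac{1}{6} \cdot 25 = 29562 - \frac{25}{6} = \frac{177347}{6}$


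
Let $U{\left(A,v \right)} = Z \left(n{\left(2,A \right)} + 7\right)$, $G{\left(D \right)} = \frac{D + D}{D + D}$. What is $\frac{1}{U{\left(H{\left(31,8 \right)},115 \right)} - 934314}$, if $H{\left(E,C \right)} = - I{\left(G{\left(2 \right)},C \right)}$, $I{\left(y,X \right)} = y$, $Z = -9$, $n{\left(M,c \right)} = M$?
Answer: $- \frac{1}{934395} \approx -1.0702 \cdot 10^{-6}$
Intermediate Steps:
$G{\left(D \right)} = 1$ ($G{\left(D \right)} = \frac{2 D}{2 D} = 2 D \frac{1}{2 D} = 1$)
$H{\left(E,C \right)} = -1$ ($H{\left(E,C \right)} = \left(-1\right) 1 = -1$)
$U{\left(A,v \right)} = -81$ ($U{\left(A,v \right)} = - 9 \left(2 + 7\right) = \left(-9\right) 9 = -81$)
$\frac{1}{U{\left(H{\left(31,8 \right)},115 \right)} - 934314} = \frac{1}{-81 - 934314} = \frac{1}{-934395} = - \frac{1}{934395}$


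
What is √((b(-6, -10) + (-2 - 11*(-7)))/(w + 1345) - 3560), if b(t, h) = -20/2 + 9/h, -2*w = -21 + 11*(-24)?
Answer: I*√31507843605/2975 ≈ 59.665*I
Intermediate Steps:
w = 285/2 (w = -(-21 + 11*(-24))/2 = -(-21 - 264)/2 = -½*(-285) = 285/2 ≈ 142.50)
b(t, h) = -10 + 9/h (b(t, h) = -20*½ + 9/h = -10 + 9/h)
√((b(-6, -10) + (-2 - 11*(-7)))/(w + 1345) - 3560) = √(((-10 + 9/(-10)) + (-2 - 11*(-7)))/(285/2 + 1345) - 3560) = √(((-10 + 9*(-⅒)) + (-2 + 77))/(2975/2) - 3560) = √(((-10 - 9/10) + 75)*(2/2975) - 3560) = √((-109/10 + 75)*(2/2975) - 3560) = √((641/10)*(2/2975) - 3560) = √(641/14875 - 3560) = √(-52954359/14875) = I*√31507843605/2975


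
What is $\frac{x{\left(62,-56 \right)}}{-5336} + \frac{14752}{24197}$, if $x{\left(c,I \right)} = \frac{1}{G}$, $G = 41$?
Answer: $\frac{3227359355}{5293722872} \approx 0.60966$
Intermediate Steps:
$x{\left(c,I \right)} = \frac{1}{41}$
$\frac{x{\left(62,-56 \right)}}{-5336} + \frac{14752}{24197} = \frac{1}{41 \left(-5336\right)} + \frac{14752}{24197} = \frac{1}{41} \left(- \frac{1}{5336}\right) + 14752 \cdot \frac{1}{24197} = - \frac{1}{218776} + \frac{14752}{24197} = \frac{3227359355}{5293722872}$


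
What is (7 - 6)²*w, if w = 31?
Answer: 31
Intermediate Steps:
(7 - 6)²*w = (7 - 6)²*31 = 1²*31 = 1*31 = 31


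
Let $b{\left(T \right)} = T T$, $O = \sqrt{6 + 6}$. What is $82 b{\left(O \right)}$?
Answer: $984$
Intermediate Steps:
$O = 2 \sqrt{3}$ ($O = \sqrt{12} = 2 \sqrt{3} \approx 3.4641$)
$b{\left(T \right)} = T^{2}$
$82 b{\left(O \right)} = 82 \left(2 \sqrt{3}\right)^{2} = 82 \cdot 12 = 984$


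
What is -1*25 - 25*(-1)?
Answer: 0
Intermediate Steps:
-1*25 - 25*(-1) = -25 + 25 = 0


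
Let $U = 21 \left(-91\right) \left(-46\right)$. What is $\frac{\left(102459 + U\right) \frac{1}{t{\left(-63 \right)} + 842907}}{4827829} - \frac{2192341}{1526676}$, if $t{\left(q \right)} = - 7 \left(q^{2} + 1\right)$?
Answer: $- \frac{8627399744343407873}{6007844845207229268} \approx -1.436$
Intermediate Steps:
$t{\left(q \right)} = -7 - 7 q^{2}$ ($t{\left(q \right)} = - 7 \left(1 + q^{2}\right) = -7 - 7 q^{2}$)
$U = 87906$ ($U = \left(-1911\right) \left(-46\right) = 87906$)
$\frac{\left(102459 + U\right) \frac{1}{t{\left(-63 \right)} + 842907}}{4827829} - \frac{2192341}{1526676} = \frac{\left(102459 + 87906\right) \frac{1}{\left(-7 - 7 \left(-63\right)^{2}\right) + 842907}}{4827829} - \frac{2192341}{1526676} = \frac{190365}{\left(-7 - 27783\right) + 842907} \cdot \frac{1}{4827829} - \frac{2192341}{1526676} = \frac{190365}{-27790 + 842907} \cdot \frac{1}{4827829} - \frac{2192341}{1526676} = \frac{190365}{815117} \cdot \frac{1}{4827829} - \frac{2192341}{1526676} = \frac{190365}{3935245490993} - \frac{2192341}{1526676} = - \frac{8627399744343407873}{6007844845207229268}$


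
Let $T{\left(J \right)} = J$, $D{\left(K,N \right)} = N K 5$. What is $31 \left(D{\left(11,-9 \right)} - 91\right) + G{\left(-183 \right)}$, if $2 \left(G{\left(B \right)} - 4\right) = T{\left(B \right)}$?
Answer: $- \frac{36507}{2} \approx -18254.0$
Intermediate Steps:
$D{\left(K,N \right)} = 5 K N$ ($D{\left(K,N \right)} = K N 5 = 5 K N$)
$G{\left(B \right)} = 4 + \frac{B}{2}$
$31 \left(D{\left(11,-9 \right)} - 91\right) + G{\left(-183 \right)} = 31 \left(5 \cdot 11 \left(-9\right) - 91\right) + \left(4 + \frac{1}{2} \left(-183\right)\right) = 31 \left(-495 - 91\right) + \left(4 - \frac{183}{2}\right) = 31 \left(-586\right) - \frac{175}{2} = -18166 - \frac{175}{2} = - \frac{36507}{2}$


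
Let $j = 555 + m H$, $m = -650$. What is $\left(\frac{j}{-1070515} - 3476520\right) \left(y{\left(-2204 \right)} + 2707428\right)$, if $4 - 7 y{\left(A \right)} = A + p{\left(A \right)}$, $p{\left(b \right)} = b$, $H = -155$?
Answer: $- \frac{14109887273818658968}{1498721} \approx -9.4146 \cdot 10^{12}$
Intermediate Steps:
$y{\left(A \right)} = \frac{4}{7} - \frac{2 A}{7}$ ($y{\left(A \right)} = \frac{4}{7} - \frac{A + A}{7} = \frac{4}{7} - \frac{2 A}{7}$)
$j = 101305$ ($j = 555 - -100750 = 555 + 100750 = 101305$)
$\left(\frac{j}{-1070515} - 3476520\right) \left(y{\left(-2204 \right)} + 2707428\right) = \left(\frac{101305}{-1070515} - 3476520\right) \left(\left(\frac{4}{7} - - \frac{4408}{7}\right) + 2707428\right) = \left(101305 \left(- \frac{1}{1070515}\right) - 3476520\right) \left(\left(\frac{4}{7} + \frac{4408}{7}\right) + 2707428\right) = \left(- \frac{20261}{214103} - 3476520\right) \left(\frac{4412}{7} + 2707428\right) = \left(- \frac{744333381821}{214103}\right) \frac{18956408}{7} = - \frac{14109887273818658968}{1498721}$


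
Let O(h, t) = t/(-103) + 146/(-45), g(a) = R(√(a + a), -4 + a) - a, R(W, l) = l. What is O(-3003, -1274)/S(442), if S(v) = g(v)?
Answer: -10573/4635 ≈ -2.2811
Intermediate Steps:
g(a) = -4 (g(a) = (-4 + a) - a = -4)
O(h, t) = -146/45 - t/103 (O(h, t) = t*(-1/103) + 146*(-1/45) = -t/103 - 146/45 = -146/45 - t/103)
S(v) = -4
O(-3003, -1274)/S(442) = (-146/45 - 1/103*(-1274))/(-4) = (-146/45 + 1274/103)*(-¼) = (42292/4635)*(-¼) = -10573/4635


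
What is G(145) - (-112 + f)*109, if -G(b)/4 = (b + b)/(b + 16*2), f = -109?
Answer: 4262593/177 ≈ 24082.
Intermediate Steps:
G(b) = -8*b/(32 + b) (G(b) = -4*(b + b)/(b + 16*2) = -4*2*b/(b + 32) = -4*2*b/(32 + b) = -8*b/(32 + b))
G(145) - (-112 + f)*109 = -8*145/(32 + 145) - (-112 - 109)*109 = -8*145/177 - (-221)*109 = -8*145*1/177 - 1*(-24089) = -1160/177 + 24089 = 4262593/177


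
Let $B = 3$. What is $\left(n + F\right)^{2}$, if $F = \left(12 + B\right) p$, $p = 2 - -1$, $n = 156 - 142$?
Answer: $3481$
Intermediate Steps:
$n = 14$ ($n = 156 - 142 = 14$)
$p = 3$ ($p = 2 + 1 = 3$)
$F = 45$ ($F = \left(12 + 3\right) 3 = 15 \cdot 3 = 45$)
$\left(n + F\right)^{2} = \left(14 + 45\right)^{2} = 59^{2} = 3481$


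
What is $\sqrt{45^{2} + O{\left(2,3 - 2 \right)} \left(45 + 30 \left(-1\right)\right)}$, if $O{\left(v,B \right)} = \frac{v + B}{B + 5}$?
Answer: $\frac{\sqrt{8130}}{2} \approx 45.083$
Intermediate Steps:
$O{\left(v,B \right)} = \frac{B + v}{5 + B}$
$\sqrt{45^{2} + O{\left(2,3 - 2 \right)} \left(45 + 30 \left(-1\right)\right)} = \sqrt{45^{2} + \frac{\left(3 - 2\right) + 2}{5 + \left(3 - 2\right)} \left(45 + 30 \left(-1\right)\right)} = \sqrt{2025 + \frac{1 + 2}{5 + 1} \left(45 - 30\right)} = \sqrt{2025 + \frac{1}{6} \cdot 3 \cdot 15} = \sqrt{2025 + \frac{1}{2} \cdot 15} = \sqrt{2025 + \frac{15}{2}} = \sqrt{\frac{4065}{2}} = \frac{\sqrt{8130}}{2}$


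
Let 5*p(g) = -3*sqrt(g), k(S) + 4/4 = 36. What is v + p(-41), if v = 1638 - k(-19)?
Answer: 1603 - 3*I*sqrt(41)/5 ≈ 1603.0 - 3.8419*I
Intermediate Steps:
k(S) = 35 (k(S) = -1 + 36 = 35)
p(g) = -3*sqrt(g)/5 (p(g) = (-3*sqrt(g))/5 = -3*sqrt(g)/5)
v = 1603 (v = 1638 - 1*35 = 1638 - 35 = 1603)
v + p(-41) = 1603 - 3*I*sqrt(41)/5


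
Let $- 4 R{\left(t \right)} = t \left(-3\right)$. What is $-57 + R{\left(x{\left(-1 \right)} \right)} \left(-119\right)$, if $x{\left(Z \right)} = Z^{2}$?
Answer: $- \frac{585}{4} \approx -146.25$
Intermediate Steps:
$R{\left(t \right)} = \frac{3 t}{4}$ ($R{\left(t \right)} = - \frac{t \left(-3\right)}{4} = - \frac{\left(-3\right) t}{4} = \frac{3 t}{4}$)
$-57 + R{\left(x{\left(-1 \right)} \right)} \left(-119\right) = -57 + \frac{3 \left(-1\right)^{2}}{4} \left(-119\right) = -57 + \frac{3}{4} \cdot 1 \left(-119\right) = -57 + \frac{3}{4} \left(-119\right) = -57 - \frac{357}{4} = - \frac{585}{4}$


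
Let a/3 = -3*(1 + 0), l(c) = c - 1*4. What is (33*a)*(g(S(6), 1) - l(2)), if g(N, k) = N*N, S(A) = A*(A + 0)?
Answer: -385506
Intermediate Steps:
S(A) = A**2 (S(A) = A*A = A**2)
g(N, k) = N**2
l(c) = -4 + c (l(c) = c - 4 = -4 + c)
a = -9 (a = 3*(-3*(1 + 0)) = 3*(-3*1) = 3*(-3) = -9)
(33*a)*(g(S(6), 1) - l(2)) = (33*(-9))*((6**2)**2 - (-4 + 2)) = -297*(36**2 - 1*(-2)) = -297*(1296 + 2) = -297*1298 = -385506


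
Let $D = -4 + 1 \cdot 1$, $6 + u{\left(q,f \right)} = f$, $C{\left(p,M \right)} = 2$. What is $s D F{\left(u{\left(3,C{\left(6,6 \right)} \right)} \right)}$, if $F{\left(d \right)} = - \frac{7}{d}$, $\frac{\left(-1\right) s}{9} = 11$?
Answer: $\frac{2079}{4} \approx 519.75$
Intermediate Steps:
$s = -99$ ($s = \left(-9\right) 11 = -99$)
$u{\left(q,f \right)} = -6 + f$
$D = -3$ ($D = -4 + 1 = -3$)
$s D F{\left(u{\left(3,C{\left(6,6 \right)} \right)} \right)} = \left(-99\right) \left(-3\right) \left(- \frac{7}{-6 + 2}\right) = 297 \left(- \frac{7}{-4}\right) = 297 \left(\left(-7\right) \left(- \frac{1}{4}\right)\right) = 297 \cdot \frac{7}{4} = \frac{2079}{4}$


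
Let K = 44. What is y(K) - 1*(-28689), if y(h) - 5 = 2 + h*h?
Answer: 30632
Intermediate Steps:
y(h) = 7 + h² (y(h) = 5 + (2 + h*h) = 5 + (2 + h²) = 7 + h²)
y(K) - 1*(-28689) = (7 + 44²) - 1*(-28689) = (7 + 1936) + 28689 = 1943 + 28689 = 30632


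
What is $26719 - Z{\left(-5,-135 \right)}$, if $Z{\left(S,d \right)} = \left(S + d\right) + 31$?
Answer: $26828$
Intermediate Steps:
$Z{\left(S,d \right)} = 31 + S + d$
$26719 - Z{\left(-5,-135 \right)} = 26719 - \left(31 - 5 - 135\right) = 26719 - -109 = 26719 + 109 = 26828$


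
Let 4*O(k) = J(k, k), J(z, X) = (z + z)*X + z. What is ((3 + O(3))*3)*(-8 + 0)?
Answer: -198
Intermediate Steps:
J(z, X) = z + 2*X*z (J(z, X) = (2*z)*X + z = 2*X*z + z = z + 2*X*z)
O(k) = k*(1 + 2*k)/4 (O(k) = (k*(1 + 2*k))/4 = k*(1 + 2*k)/4)
((3 + O(3))*3)*(-8 + 0) = ((3 + (1/4)*3*(1 + 2*3))*3)*(-8 + 0) = ((3 + (1/4)*3*(1 + 6))*3)*(-8) = ((3 + (1/4)*3*7)*3)*(-8) = ((3 + 21/4)*3)*(-8) = ((33/4)*3)*(-8) = (99/4)*(-8) = -198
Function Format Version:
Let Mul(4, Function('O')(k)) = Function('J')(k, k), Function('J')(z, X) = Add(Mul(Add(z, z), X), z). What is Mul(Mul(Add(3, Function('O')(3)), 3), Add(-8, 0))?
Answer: -198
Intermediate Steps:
Function('J')(z, X) = Add(z, Mul(2, X, z)) (Function('J')(z, X) = Add(Mul(Mul(2, z), X), z) = Add(Mul(2, X, z), z) = Add(z, Mul(2, X, z)))
Function('O')(k) = Mul(Rational(1, 4), k, Add(1, Mul(2, k))) (Function('O')(k) = Mul(Rational(1, 4), Mul(k, Add(1, Mul(2, k)))) = Mul(Rational(1, 4), k, Add(1, Mul(2, k))))
Mul(Mul(Add(3, Function('O')(3)), 3), Add(-8, 0)) = Mul(Mul(Add(3, Mul(Rational(1, 4), 3, Add(1, Mul(2, 3)))), 3), Add(-8, 0)) = Mul(Mul(Add(3, Mul(Rational(1, 4), 3, Add(1, 6))), 3), -8) = Mul(Mul(Add(3, Mul(Rational(1, 4), 3, 7)), 3), -8) = Mul(Mul(Add(3, Rational(21, 4)), 3), -8) = Mul(Mul(Rational(33, 4), 3), -8) = Mul(Rational(99, 4), -8) = -198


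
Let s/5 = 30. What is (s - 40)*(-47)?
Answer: -5170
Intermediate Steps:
s = 150 (s = 5*30 = 150)
(s - 40)*(-47) = (150 - 40)*(-47) = 110*(-47) = -5170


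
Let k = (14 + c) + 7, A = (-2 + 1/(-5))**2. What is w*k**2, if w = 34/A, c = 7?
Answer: 666400/121 ≈ 5507.4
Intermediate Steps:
A = 121/25 (A = (-2 - 1/5)**2 = (-11/5)**2 = 121/25 ≈ 4.8400)
k = 28 (k = (14 + 7) + 7 = 21 + 7 = 28)
w = 850/121 (w = 34/(121/25) = 34*(25/121) = 850/121 ≈ 7.0248)
w*k**2 = (850/121)*28**2 = (850/121)*784 = 666400/121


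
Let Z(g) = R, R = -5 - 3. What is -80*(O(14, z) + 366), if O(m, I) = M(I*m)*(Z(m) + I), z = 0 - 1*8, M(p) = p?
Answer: -172640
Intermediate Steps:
R = -8
Z(g) = -8
z = -8 (z = 0 - 8 = -8)
O(m, I) = I*m*(-8 + I) (O(m, I) = (I*m)*(-8 + I) = I*m*(-8 + I))
-80*(O(14, z) + 366) = -80*(-8*14*(-8 - 8) + 366) = -80*(-8*14*(-16) + 366) = -80*(1792 + 366) = -80*2158 = -172640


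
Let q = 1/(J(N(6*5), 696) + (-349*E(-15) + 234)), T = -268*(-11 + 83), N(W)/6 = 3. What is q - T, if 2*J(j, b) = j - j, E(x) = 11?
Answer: 69562079/3605 ≈ 19296.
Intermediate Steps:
N(W) = 18 (N(W) = 6*3 = 18)
J(j, b) = 0 (J(j, b) = (j - j)/2 = (1/2)*0 = 0)
T = -19296 (T = -268*72 = -19296)
q = -1/3605 (q = 1/(0 + (-349*11 + 234)) = 1/(0 + (-3839 + 234)) = 1/(0 - 3605) = 1/(-3605) = -1/3605 ≈ -0.00027739)
q - T = -1/3605 - 1*(-19296) = -1/3605 + 19296 = 69562079/3605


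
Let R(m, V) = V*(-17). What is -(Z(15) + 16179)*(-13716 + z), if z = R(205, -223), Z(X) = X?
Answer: 160725450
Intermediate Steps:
R(m, V) = -17*V
z = 3791 (z = -17*(-223) = 3791)
-(Z(15) + 16179)*(-13716 + z) = -(15 + 16179)*(-13716 + 3791) = -16194*(-9925) = -1*(-160725450) = 160725450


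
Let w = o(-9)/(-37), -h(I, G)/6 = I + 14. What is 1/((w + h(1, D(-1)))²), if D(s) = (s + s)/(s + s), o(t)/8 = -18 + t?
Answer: 1369/9696996 ≈ 0.00014118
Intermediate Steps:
o(t) = -144 + 8*t (o(t) = 8*(-18 + t) = -144 + 8*t)
D(s) = 1 (D(s) = (2*s)/((2*s)) = (2*s)*(1/(2*s)) = 1)
h(I, G) = -84 - 6*I (h(I, G) = -6*(I + 14) = -6*(14 + I) = -84 - 6*I)
w = 216/37 (w = (-144 + 8*(-9))/(-37) = (-144 - 72)*(-1/37) = -216*(-1/37) = 216/37 ≈ 5.8378)
1/((w + h(1, D(-1)))²) = 1/((216/37 + (-84 - 6*1))²) = 1/((216/37 + (-84 - 6))²) = 1/((216/37 - 90)²) = 1/((-3114/37)²) = 1/(9696996/1369) = 1369/9696996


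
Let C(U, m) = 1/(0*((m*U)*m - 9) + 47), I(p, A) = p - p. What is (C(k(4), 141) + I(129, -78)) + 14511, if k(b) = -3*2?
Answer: 682018/47 ≈ 14511.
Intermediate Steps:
I(p, A) = 0
k(b) = -6
C(U, m) = 1/47 (C(U, m) = 1/(0*((U*m)*m - 9) + 47) = 1/(0*(U*m² - 9) + 47) = 1/(0*(-9 + U*m²) + 47) = 1/(0 + 47) = 1/47)
(C(k(4), 141) + I(129, -78)) + 14511 = (1/47 + 0) + 14511 = 1/47 + 14511 = 682018/47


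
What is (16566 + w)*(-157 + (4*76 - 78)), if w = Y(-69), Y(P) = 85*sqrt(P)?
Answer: 1143054 + 5865*I*sqrt(69) ≈ 1.1431e+6 + 48718.0*I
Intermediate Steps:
w = 85*I*sqrt(69) (w = 85*sqrt(-69) = 85*(I*sqrt(69)) = 85*I*sqrt(69) ≈ 706.06*I)
(16566 + w)*(-157 + (4*76 - 78)) = (16566 + 85*I*sqrt(69))*(-157 + (4*76 - 78)) = (16566 + 85*I*sqrt(69))*(-157 + (304 - 78)) = (16566 + 85*I*sqrt(69))*(-157 + 226) = (16566 + 85*I*sqrt(69))*69 = 1143054 + 5865*I*sqrt(69)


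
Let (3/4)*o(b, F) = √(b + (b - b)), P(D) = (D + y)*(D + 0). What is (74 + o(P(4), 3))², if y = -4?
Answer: 5476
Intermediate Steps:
P(D) = D*(-4 + D) (P(D) = (D - 4)*(D + 0) = (-4 + D)*D = D*(-4 + D))
o(b, F) = 4*√b/3 (o(b, F) = 4*√(b + (b - b))/3 = 4*√(b + 0)/3 = 4*√b/3)
(74 + o(P(4), 3))² = (74 + 4*√(4*(-4 + 4))/3)² = (74 + 4*√(4*0)/3)² = (74 + 4*√0/3)² = (74 + (4/3)*0)² = (74 + 0)² = 74² = 5476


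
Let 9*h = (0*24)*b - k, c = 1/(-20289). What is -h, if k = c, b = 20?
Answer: -1/182601 ≈ -5.4764e-6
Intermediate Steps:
c = -1/20289 ≈ -4.9288e-5
k = -1/20289 ≈ -4.9288e-5
h = 1/182601 (h = ((0*24)*20 - 1*(-1/20289))/9 = (0*20 + 1/20289)/9 = (0 + 1/20289)/9 = (1/9)*(1/20289) = 1/182601 ≈ 5.4764e-6)
-h = -1*1/182601 = -1/182601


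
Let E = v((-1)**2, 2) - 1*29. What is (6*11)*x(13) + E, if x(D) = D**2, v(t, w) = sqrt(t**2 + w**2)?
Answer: 11125 + sqrt(5) ≈ 11127.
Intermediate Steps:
E = -29 + sqrt(5) (E = sqrt(((-1)**2)**2 + 2**2) - 1*29 = sqrt(1**2 + 4) - 29 = sqrt(1 + 4) - 29 = sqrt(5) - 29 = -29 + sqrt(5) ≈ -26.764)
(6*11)*x(13) + E = (6*11)*13**2 + (-29 + sqrt(5)) = 66*169 + (-29 + sqrt(5)) = 11154 + (-29 + sqrt(5)) = 11125 + sqrt(5)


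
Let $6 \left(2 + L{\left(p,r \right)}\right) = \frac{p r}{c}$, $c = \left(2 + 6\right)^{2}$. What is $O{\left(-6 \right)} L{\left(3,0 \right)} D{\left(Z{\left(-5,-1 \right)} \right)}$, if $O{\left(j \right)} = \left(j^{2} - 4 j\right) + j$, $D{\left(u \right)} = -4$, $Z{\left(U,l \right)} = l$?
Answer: $432$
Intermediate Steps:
$O{\left(j \right)} = j^{2} - 3 j$
$c = 64$ ($c = 8^{2} = 64$)
$L{\left(p,r \right)} = -2 + \frac{p r}{384}$ ($L{\left(p,r \right)} = -2 + \frac{p r \frac{1}{64}}{6} = -2 + \frac{\frac{1}{64} p r}{6} = -2 + \frac{p r}{384}$)
$O{\left(-6 \right)} L{\left(3,0 \right)} D{\left(Z{\left(-5,-1 \right)} \right)} = - 6 \left(-3 - 6\right) \left(-2 + \frac{1}{384} \cdot 3 \cdot 0\right) \left(-4\right) = \left(-6\right) \left(-9\right) \left(-2 + 0\right) \left(-4\right) = 54 \left(-2\right) \left(-4\right) = \left(-108\right) \left(-4\right) = 432$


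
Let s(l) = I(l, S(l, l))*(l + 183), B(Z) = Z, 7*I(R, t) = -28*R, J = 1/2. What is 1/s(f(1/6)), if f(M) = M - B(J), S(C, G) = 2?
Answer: 9/2192 ≈ 0.0041058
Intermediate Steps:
J = 1/2 ≈ 0.50000
I(R, t) = -4*R (I(R, t) = (-28*R)/7 = -4*R)
f(M) = -1/2 + M (f(M) = M - 1*1/2 = M - 1/2 = -1/2 + M)
s(l) = -4*l*(183 + l) (s(l) = (-4*l)*(l + 183) = (-4*l)*(183 + l) = -4*l*(183 + l))
1/s(f(1/6)) = 1/(-4*(-1/2 + 1/6)*(183 + (-1/2 + 1/6))) = 1/(-4*(-1/3)*(183 - 1/3)) = 1/(-4*(-1/3)*548/3) = 1/(2192/9) = 9/2192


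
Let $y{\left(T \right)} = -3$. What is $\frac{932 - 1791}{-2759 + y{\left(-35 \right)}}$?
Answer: $\frac{859}{2762} \approx 0.31101$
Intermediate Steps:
$\frac{932 - 1791}{-2759 + y{\left(-35 \right)}} = \frac{932 - 1791}{-2759 - 3} = - \frac{859}{-2762} = \left(-859\right) \left(- \frac{1}{2762}\right) = \frac{859}{2762}$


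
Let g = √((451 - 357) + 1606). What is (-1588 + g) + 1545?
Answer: -43 + 10*√17 ≈ -1.7689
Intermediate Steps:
g = 10*√17 (g = √(94 + 1606) = √1700 = 10*√17 ≈ 41.231)
(-1588 + g) + 1545 = (-1588 + 10*√17) + 1545 = -43 + 10*√17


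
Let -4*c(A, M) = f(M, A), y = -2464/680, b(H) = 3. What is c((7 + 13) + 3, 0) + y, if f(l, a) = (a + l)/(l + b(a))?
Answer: -5651/1020 ≈ -5.5402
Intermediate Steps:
y = -308/85 (y = -2464*1/680 = -308/85 ≈ -3.6235)
f(l, a) = (a + l)/(3 + l) (f(l, a) = (a + l)/(l + 3) = (a + l)/(3 + l))
c(A, M) = -(A + M)/(4*(3 + M))
c((7 + 13) + 3, 0) + y = (-((7 + 13) + 3) - 1*0)/(4*(3 + 0)) - 308/85 = (1/4)*(-(20 + 3) + 0)/3 - 308/85 = (1/4)*(1/3)*(-1*23 + 0) - 308/85 = (1/4)*(1/3)*(-23 + 0) - 308/85 = (1/4)*(1/3)*(-23) - 308/85 = -23/12 - 308/85 = -5651/1020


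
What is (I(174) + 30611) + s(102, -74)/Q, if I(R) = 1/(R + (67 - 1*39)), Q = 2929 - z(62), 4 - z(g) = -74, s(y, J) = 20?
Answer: 17628943013/575902 ≈ 30611.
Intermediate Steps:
z(g) = 78 (z(g) = 4 - 1*(-74) = 4 + 74 = 78)
Q = 2851 (Q = 2929 - 1*78 = 2929 - 78 = 2851)
I(R) = 1/(28 + R) (I(R) = 1/(R + (67 - 39)) = 1/(R + 28) = 1/(28 + R))
(I(174) + 30611) + s(102, -74)/Q = (1/(28 + 174) + 30611) + 20/2851 = (1/202 + 30611) + 20*(1/2851) = (1/202 + 30611) + 20/2851 = 6183423/202 + 20/2851 = 17628943013/575902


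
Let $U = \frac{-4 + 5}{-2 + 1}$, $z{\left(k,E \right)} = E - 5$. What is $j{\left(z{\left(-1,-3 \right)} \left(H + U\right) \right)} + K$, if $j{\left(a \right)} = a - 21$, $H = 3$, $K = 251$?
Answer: $214$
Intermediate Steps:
$z{\left(k,E \right)} = -5 + E$
$U = -1$ ($U = 1 \frac{1}{-1} = 1 \left(-1\right) = -1$)
$j{\left(a \right)} = -21 + a$
$j{\left(z{\left(-1,-3 \right)} \left(H + U\right) \right)} + K = \left(-21 + \left(-5 - 3\right) \left(3 - 1\right)\right) + 251 = \left(-21 - 16\right) + 251 = -37 + 251 = 214$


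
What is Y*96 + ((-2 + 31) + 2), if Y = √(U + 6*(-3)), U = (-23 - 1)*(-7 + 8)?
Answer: 31 + 96*I*√42 ≈ 31.0 + 622.15*I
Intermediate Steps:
U = -24 (U = -24*1 = -24)
Y = I*√42 (Y = √(-24 + 6*(-3)) = √(-24 - 18) = √(-42) = I*√42 ≈ 6.4807*I)
Y*96 + ((-2 + 31) + 2) = (I*√42)*96 + ((-2 + 31) + 2) = 96*I*√42 + (29 + 2) = 96*I*√42 + 31 = 31 + 96*I*√42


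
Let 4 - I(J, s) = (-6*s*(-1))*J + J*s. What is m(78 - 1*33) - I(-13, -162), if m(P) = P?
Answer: 14783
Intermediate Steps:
I(J, s) = 4 - 7*J*s (I(J, s) = 4 - ((-6*s*(-1))*J + J*s) = 4 - ((6*s)*J + J*s) = 4 - (6*J*s + J*s) = 4 - 7*J*s)
m(78 - 1*33) - I(-13, -162) = (78 - 1*33) - (4 - 7*(-13)*(-162)) = (78 - 33) - (4 - 14742) = 45 - 1*(-14738) = 45 + 14738 = 14783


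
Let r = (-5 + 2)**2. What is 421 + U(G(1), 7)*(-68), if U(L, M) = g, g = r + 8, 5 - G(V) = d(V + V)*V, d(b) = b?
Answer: -735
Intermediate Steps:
G(V) = 5 - 2*V**2 (G(V) = 5 - (V + V)*V = 5 - 2*V*V = 5 - 2*V**2)
r = 9 (r = (-3)**2 = 9)
g = 17 (g = 9 + 8 = 17)
U(L, M) = 17
421 + U(G(1), 7)*(-68) = 421 + 17*(-68) = 421 - 1156 = -735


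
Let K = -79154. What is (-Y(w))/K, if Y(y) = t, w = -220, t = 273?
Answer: 273/79154 ≈ 0.0034490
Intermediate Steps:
Y(y) = 273
(-Y(w))/K = -1*273/(-79154) = -273*(-1/79154) = 273/79154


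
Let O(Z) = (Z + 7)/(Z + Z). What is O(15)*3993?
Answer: 14641/5 ≈ 2928.2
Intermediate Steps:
O(Z) = (7 + Z)/(2*Z) (O(Z) = (7 + Z)/((2*Z)) = (7 + Z)*(1/(2*Z)) = (7 + Z)/(2*Z))
O(15)*3993 = ((1/2)*(7 + 15)/15)*3993 = ((1/2)*(1/15)*22)*3993 = (11/15)*3993 = 14641/5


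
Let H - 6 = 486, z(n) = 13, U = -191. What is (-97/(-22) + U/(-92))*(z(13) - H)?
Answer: -3143677/1012 ≈ -3106.4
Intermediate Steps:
H = 492 (H = 6 + 486 = 492)
(-97/(-22) + U/(-92))*(z(13) - H) = (-97/(-22) - 191/(-92))*(13 - 1*492) = (-97*(-1/22) - 191*(-1/92))*(13 - 492) = (97/22 + 191/92)*(-479) = (6563/1012)*(-479) = -3143677/1012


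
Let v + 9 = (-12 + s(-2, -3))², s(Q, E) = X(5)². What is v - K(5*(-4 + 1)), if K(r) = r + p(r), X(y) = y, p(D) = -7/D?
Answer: 2618/15 ≈ 174.53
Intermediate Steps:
s(Q, E) = 25 (s(Q, E) = 5² = 25)
K(r) = r - 7/r
v = 160 (v = -9 + (-12 + 25)² = -9 + 13² = -9 + 169 = 160)
v - K(5*(-4 + 1)) = 160 - (5*(-4 + 1) - 7*1/(5*(-4 + 1))) = 160 - (5*(-3) - 7/(5*(-3))) = 160 - (-15 - 7/(-15)) = 160 - (-15 - 7*(-1/15)) = 160 - (-15 + 7/15) = 160 - 1*(-218/15) = 160 + 218/15 = 2618/15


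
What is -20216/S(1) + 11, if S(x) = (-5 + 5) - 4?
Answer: 5065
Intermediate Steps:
S(x) = -4 (S(x) = 0 - 4 = -4)
-20216/S(1) + 11 = -20216/(-4) + 11 = -20216*(-1)/4 + 11 = -133*(-38) + 11 = 5054 + 11 = 5065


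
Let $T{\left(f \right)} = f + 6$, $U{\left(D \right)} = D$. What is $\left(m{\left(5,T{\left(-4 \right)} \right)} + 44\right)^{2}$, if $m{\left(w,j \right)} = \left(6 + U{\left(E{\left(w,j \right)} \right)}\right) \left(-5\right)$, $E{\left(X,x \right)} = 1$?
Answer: $81$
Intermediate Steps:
$T{\left(f \right)} = 6 + f$
$m{\left(w,j \right)} = -35$ ($m{\left(w,j \right)} = \left(6 + 1\right) \left(-5\right) = 7 \left(-5\right) = -35$)
$\left(m{\left(5,T{\left(-4 \right)} \right)} + 44\right)^{2} = \left(-35 + 44\right)^{2} = 9^{2} = 81$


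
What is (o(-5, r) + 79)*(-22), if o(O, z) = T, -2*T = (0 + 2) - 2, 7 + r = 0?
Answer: -1738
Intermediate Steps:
r = -7 (r = -7 + 0 = -7)
T = 0 (T = -((0 + 2) - 2)/2 = -(2 - 2)/2 = -½*0 = 0)
o(O, z) = 0
(o(-5, r) + 79)*(-22) = (0 + 79)*(-22) = 79*(-22) = -1738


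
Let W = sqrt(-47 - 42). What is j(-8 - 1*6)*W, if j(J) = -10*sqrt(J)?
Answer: 10*sqrt(1246) ≈ 352.99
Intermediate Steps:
W = I*sqrt(89) (W = sqrt(-89) = I*sqrt(89) ≈ 9.434*I)
j(-8 - 1*6)*W = (-10*sqrt(-8 - 1*6))*(I*sqrt(89)) = (-10*sqrt(-8 - 6))*(I*sqrt(89)) = (-10*I*sqrt(14))*(I*sqrt(89)) = 10*sqrt(1246)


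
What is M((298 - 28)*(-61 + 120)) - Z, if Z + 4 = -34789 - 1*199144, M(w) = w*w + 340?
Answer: 253999177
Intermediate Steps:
M(w) = 340 + w**2 (M(w) = w**2 + 340 = 340 + w**2)
Z = -233937 (Z = -4 + (-34789 - 1*199144) = -4 + (-34789 - 199144) = -4 - 233933 = -233937)
M((298 - 28)*(-61 + 120)) - Z = (340 + ((298 - 28)*(-61 + 120))**2) - 1*(-233937) = (340 + (270*59)**2) + 233937 = (340 + 15930**2) + 233937 = (340 + 253764900) + 233937 = 253765240 + 233937 = 253999177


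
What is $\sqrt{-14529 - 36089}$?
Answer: $i \sqrt{50618} \approx 224.98 i$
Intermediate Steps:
$\sqrt{-14529 - 36089} = \sqrt{-50618} = i \sqrt{50618}$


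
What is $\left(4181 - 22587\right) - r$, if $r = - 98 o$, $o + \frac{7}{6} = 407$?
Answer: $\frac{64097}{3} \approx 21366.0$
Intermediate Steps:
$o = \frac{2435}{6}$ ($o = - \frac{7}{6} + 407 = \frac{2435}{6} \approx 405.83$)
$r = - \frac{119315}{3}$ ($r = \left(-98\right) \frac{2435}{6} = - \frac{119315}{3} \approx -39772.0$)
$\left(4181 - 22587\right) - r = \left(4181 - 22587\right) - - \frac{119315}{3} = \left(4181 - 22587\right) + \frac{119315}{3} = -18406 + \frac{119315}{3} = \frac{64097}{3}$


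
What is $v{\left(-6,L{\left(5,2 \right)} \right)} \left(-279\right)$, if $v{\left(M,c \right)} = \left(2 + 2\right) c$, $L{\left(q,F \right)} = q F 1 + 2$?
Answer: $-13392$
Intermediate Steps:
$L{\left(q,F \right)} = 2 + F q$ ($L{\left(q,F \right)} = F q 1 + 2 = F q + 2 = 2 + F q$)
$v{\left(M,c \right)} = 4 c$
$v{\left(-6,L{\left(5,2 \right)} \right)} \left(-279\right) = 4 \left(2 + 2 \cdot 5\right) \left(-279\right) = 4 \left(2 + 10\right) \left(-279\right) = 4 \cdot 12 \left(-279\right) = 48 \left(-279\right) = -13392$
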